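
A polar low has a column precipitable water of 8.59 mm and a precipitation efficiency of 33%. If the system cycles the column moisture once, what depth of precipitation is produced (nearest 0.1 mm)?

precipitation ≈ 2.8 mm

Precipitation = ε × PW = 0.33 × 8.59 = 2.8 mm.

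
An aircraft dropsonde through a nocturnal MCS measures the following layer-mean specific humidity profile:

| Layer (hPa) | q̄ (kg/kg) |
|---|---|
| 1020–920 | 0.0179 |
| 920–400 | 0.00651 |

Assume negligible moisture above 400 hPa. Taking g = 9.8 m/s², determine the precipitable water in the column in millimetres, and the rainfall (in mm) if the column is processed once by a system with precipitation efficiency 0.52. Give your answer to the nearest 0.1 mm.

Precipitable water is the column-integrated vapour mass per unit area: PW = (1/g) Σ q̄ Δp, with q in kg/kg and Δp in Pa (1 kg/m² of water = 1 mm).
Layer 1020–920 hPa: Δp = 100 hPa = 10000 Pa, q̄ = 0.0179 kg/kg → 0.0179 × 10000 / 9.8 = 18.27 mm
Layer 920–400 hPa: Δp = 520 hPa = 52000 Pa, q̄ = 0.00651 kg/kg → 0.00651 × 52000 / 9.8 = 34.54 mm
PW = 18.27 + 34.54 = 52.81 ≈ 52.8 mm.
Rainfall = ε × PW = 0.52 × 52.8 = 27.5 mm.

PW ≈ 52.8 mm; rainfall ≈ 27.5 mm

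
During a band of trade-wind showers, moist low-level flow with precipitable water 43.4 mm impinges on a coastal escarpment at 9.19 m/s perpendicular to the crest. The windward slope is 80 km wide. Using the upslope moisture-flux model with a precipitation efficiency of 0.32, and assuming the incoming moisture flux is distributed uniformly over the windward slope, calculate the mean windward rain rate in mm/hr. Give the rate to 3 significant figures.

Incoming column moisture flux per unit ridge length: F = V × PW = 9.19 × 43.4 = 398.846 mm·m/s.
Spread over the 80 km slope with efficiency ε = 0.32: R = ε·F/W = 0.32 × 398.846 / 80000 m = 1.595e-03 mm/s.
R = 1.595e-03 × 3600 = 5.74 mm/hr.

R ≈ 5.74 mm/hr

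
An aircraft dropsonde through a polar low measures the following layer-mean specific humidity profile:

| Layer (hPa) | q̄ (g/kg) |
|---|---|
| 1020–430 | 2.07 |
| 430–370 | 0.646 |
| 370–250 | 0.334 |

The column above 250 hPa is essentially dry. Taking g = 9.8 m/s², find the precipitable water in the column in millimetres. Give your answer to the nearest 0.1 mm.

PW ≈ 13.3 mm

Precipitable water is the column-integrated vapour mass per unit area: PW = (1/g) Σ q̄ Δp, with q in kg/kg and Δp in Pa (1 kg/m² of water = 1 mm).
Layer 1020–430 hPa: Δp = 590 hPa = 59000 Pa, q̄ = 0.00207 kg/kg → 0.00207 × 59000 / 9.8 = 12.46 mm
Layer 430–370 hPa: Δp = 60 hPa = 6000 Pa, q̄ = 0.000646 kg/kg → 0.000646 × 6000 / 9.8 = 0.40 mm
Layer 370–250 hPa: Δp = 120 hPa = 12000 Pa, q̄ = 0.000334 kg/kg → 0.000334 × 12000 / 9.8 = 0.41 mm
PW = 12.46 + 0.40 + 0.41 = 13.27 ≈ 13.3 mm.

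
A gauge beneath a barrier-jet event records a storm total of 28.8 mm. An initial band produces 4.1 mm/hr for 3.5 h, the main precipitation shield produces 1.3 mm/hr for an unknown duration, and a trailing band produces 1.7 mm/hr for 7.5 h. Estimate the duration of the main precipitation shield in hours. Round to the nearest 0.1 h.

duration ≈ 1.3 h

Known phases: 4.1 × 3.5 + 1.7 × 7.5 = 14.35 + 12.75 = 27.1 mm.
Remaining depth = 28.8 − 27.1 = 1.7 mm.
Duration = 1.7 / 1.3 = 1.3 h.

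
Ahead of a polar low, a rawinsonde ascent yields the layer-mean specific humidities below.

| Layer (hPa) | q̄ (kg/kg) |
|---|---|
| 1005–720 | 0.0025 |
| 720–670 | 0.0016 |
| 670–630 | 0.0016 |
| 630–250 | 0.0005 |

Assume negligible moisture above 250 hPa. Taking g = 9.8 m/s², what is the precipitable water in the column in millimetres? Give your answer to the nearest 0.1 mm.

PW ≈ 10.7 mm

Precipitable water is the column-integrated vapour mass per unit area: PW = (1/g) Σ q̄ Δp, with q in kg/kg and Δp in Pa (1 kg/m² of water = 1 mm).
Layer 1005–720 hPa: Δp = 285 hPa = 28500 Pa, q̄ = 0.0025 kg/kg → 0.0025 × 28500 / 9.8 = 7.27 mm
Layer 720–670 hPa: Δp = 50 hPa = 5000 Pa, q̄ = 0.0016 kg/kg → 0.0016 × 5000 / 9.8 = 0.82 mm
Layer 670–630 hPa: Δp = 40 hPa = 4000 Pa, q̄ = 0.0016 kg/kg → 0.0016 × 4000 / 9.8 = 0.65 mm
Layer 630–250 hPa: Δp = 380 hPa = 38000 Pa, q̄ = 0.0005 kg/kg → 0.0005 × 38000 / 9.8 = 1.94 mm
PW = 7.27 + 0.82 + 0.65 + 1.94 = 10.68 ≈ 10.7 mm.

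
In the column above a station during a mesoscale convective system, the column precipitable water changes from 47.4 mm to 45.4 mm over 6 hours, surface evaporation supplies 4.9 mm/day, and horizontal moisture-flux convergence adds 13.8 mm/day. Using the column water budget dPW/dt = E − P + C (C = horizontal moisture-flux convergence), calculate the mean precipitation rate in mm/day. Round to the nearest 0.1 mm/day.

P ≈ 26.7 mm/day

dPW/dt = (45.4 − 47.4) mm / (6/24 day) = -8.000 mm/day.
P = E + C − dPW/dt = 4.9 + (13.8) − (-8.000) = 26.7 mm/day.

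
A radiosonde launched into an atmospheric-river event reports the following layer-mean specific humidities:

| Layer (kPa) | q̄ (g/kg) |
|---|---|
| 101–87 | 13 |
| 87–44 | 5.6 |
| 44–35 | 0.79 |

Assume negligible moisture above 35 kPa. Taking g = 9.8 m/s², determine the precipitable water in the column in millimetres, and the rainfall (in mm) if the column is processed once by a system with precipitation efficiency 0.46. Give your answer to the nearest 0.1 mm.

Precipitable water is the column-integrated vapour mass per unit area: PW = (1/g) Σ q̄ Δp, with q in kg/kg and Δp in Pa (1 kg/m² of water = 1 mm).
Layer 101–87 kPa: Δp = 140 hPa = 14000 Pa, q̄ = 0.013 kg/kg → 0.013 × 14000 / 9.8 = 18.57 mm
Layer 87–44 kPa: Δp = 430 hPa = 43000 Pa, q̄ = 0.0056 kg/kg → 0.0056 × 43000 / 9.8 = 24.57 mm
Layer 44–35 kPa: Δp = 90 hPa = 9000 Pa, q̄ = 0.00079 kg/kg → 0.00079 × 9000 / 9.8 = 0.73 mm
PW = 18.57 + 24.57 + 0.73 = 43.87 ≈ 43.9 mm.
Rainfall = ε × PW = 0.46 × 43.9 = 20.2 mm.

PW ≈ 43.9 mm; rainfall ≈ 20.2 mm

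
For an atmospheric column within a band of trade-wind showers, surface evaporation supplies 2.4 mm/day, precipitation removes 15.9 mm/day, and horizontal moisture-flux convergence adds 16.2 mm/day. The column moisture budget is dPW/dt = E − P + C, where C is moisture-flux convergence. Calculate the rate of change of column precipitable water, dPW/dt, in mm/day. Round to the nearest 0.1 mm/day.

dPW/dt ≈ 2.7 mm/day

dPW/dt = E − P + C = 2.4 − 15.9 + (16.2) = 2.7 mm/day.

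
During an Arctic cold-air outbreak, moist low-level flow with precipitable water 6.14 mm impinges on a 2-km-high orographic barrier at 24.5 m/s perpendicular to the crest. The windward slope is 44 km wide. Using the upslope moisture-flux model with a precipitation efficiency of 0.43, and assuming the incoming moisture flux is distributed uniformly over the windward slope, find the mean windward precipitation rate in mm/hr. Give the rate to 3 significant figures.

Incoming column moisture flux per unit ridge length: F = V × PW = 24.5 × 6.14 = 150.43 mm·m/s.
Spread over the 44 km slope with efficiency ε = 0.43: R = ε·F/W = 0.43 × 150.43 / 44000 m = 1.470e-03 mm/s.
R = 1.470e-03 × 3600 = 5.29 mm/hr.

R ≈ 5.29 mm/hr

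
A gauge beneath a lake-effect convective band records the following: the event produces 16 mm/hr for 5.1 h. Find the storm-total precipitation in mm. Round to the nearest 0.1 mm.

Total = Σ Rᵢ Δtᵢ = 16 × 5.1
      = 81.6 = 81.6 mm.

total ≈ 81.6 mm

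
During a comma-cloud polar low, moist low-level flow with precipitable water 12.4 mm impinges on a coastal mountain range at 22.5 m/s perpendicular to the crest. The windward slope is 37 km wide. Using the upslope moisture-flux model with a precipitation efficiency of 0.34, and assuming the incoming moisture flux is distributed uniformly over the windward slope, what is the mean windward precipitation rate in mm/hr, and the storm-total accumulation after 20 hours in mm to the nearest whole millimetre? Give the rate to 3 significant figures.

R ≈ 9.23 mm/hr; total ≈ 185 mm

Incoming column moisture flux per unit ridge length: F = V × PW = 22.5 × 12.4 = 279 mm·m/s.
Spread over the 37 km slope with efficiency ε = 0.34: R = ε·F/W = 0.34 × 279 / 37000 m = 2.564e-03 mm/s.
R = 2.564e-03 × 3600 = 9.23 mm/hr.
Over 20 h: total = 9.23 × 20 = 184.6 ≈ 185 mm.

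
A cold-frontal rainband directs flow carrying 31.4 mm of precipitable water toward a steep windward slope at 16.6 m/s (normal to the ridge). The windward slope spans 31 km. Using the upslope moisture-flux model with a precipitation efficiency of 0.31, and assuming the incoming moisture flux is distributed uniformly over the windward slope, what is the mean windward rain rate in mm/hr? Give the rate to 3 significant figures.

R ≈ 18.8 mm/hr

Incoming column moisture flux per unit ridge length: F = V × PW = 16.6 × 31.4 = 521.24 mm·m/s.
Spread over the 31 km slope with efficiency ε = 0.31: R = ε·F/W = 0.31 × 521.24 / 31000 m = 5.212e-03 mm/s.
R = 5.212e-03 × 3600 = 18.8 mm/hr.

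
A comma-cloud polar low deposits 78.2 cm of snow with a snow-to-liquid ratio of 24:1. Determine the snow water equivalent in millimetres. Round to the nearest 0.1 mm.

SWE ≈ 32.6 mm

SWE = snow depth / ratio = 78.2 cm / 24 = 3.258 cm = 32.6 mm.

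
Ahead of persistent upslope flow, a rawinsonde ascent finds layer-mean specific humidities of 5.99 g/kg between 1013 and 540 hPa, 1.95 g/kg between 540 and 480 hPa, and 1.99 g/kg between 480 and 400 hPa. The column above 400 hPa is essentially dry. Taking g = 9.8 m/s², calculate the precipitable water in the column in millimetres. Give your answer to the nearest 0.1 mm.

Precipitable water is the column-integrated vapour mass per unit area: PW = (1/g) Σ q̄ Δp, with q in kg/kg and Δp in Pa (1 kg/m² of water = 1 mm).
Layer 1013–540 hPa: Δp = 473 hPa = 47300 Pa, q̄ = 0.00599 kg/kg → 0.00599 × 47300 / 9.8 = 28.91 mm
Layer 540–480 hPa: Δp = 60 hPa = 6000 Pa, q̄ = 0.00195 kg/kg → 0.00195 × 6000 / 9.8 = 1.19 mm
Layer 480–400 hPa: Δp = 80 hPa = 8000 Pa, q̄ = 0.00199 kg/kg → 0.00199 × 8000 / 9.8 = 1.62 mm
PW = 28.91 + 1.19 + 1.62 = 31.72 ≈ 31.7 mm.

PW ≈ 31.7 mm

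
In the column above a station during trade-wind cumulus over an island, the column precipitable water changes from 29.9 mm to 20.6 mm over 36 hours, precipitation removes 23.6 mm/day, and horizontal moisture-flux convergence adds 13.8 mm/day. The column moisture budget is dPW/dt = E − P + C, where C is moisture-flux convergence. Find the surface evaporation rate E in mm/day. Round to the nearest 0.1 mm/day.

dPW/dt = (20.6 − 29.9) mm / (36/24 day) = -6.200 mm/day.
E = dPW/dt + P − C = (-6.200) + 23.6 − (13.8) = 3.6 mm/day.

E ≈ 3.6 mm/day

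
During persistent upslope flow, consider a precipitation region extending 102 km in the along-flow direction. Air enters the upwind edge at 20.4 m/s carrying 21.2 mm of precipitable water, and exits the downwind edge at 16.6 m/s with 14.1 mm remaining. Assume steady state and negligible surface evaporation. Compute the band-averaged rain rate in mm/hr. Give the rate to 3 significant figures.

Column moisture flux per unit crosswind length is F = V × PW.
Inflow: F_in = 20.4 × 21.2 = 432.48 mm·m/s
Outflow: F_out = 16.6 × 14.1 = 234.06 mm·m/s
Steady-state rate R = (F_in − F_out)/L = (432.48 − 234.06) / 102000 m = 1.945e-03 mm/s.
R = 1.945e-03 × 3600 = 7.00 mm/hr.

R ≈ 7.00 mm/hr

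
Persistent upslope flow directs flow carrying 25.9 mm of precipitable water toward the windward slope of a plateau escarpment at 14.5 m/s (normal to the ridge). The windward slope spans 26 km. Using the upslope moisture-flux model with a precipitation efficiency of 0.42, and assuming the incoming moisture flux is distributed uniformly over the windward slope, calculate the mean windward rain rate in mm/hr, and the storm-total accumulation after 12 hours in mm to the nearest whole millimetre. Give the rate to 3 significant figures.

R ≈ 21.8 mm/hr; total ≈ 262 mm

Incoming column moisture flux per unit ridge length: F = V × PW = 14.5 × 25.9 = 375.55 mm·m/s.
Spread over the 26 km slope with efficiency ε = 0.42: R = ε·F/W = 0.42 × 375.55 / 26000 m = 6.067e-03 mm/s.
R = 6.067e-03 × 3600 = 21.8 mm/hr.
Over 12 h: total = 21.8 × 12 = 261.6 ≈ 262 mm.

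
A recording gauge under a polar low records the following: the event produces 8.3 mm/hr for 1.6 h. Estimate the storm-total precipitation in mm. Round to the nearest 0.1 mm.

total ≈ 13.3 mm

Total = Σ Rᵢ Δtᵢ = 8.3 × 1.6
      = 13.28 = 13.3 mm.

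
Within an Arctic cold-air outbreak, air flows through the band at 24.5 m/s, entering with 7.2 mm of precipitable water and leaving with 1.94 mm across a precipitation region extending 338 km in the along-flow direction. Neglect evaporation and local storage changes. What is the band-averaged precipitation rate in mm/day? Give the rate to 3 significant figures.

R ≈ 32.9 mm/day

Column moisture flux per unit crosswind length is F = V × PW.
Inflow: F_in = 24.5 × 7.2 = 176.4 mm·m/s
Outflow: F_out = 24.5 × 1.94 = 47.53 mm·m/s
Steady-state rate R = (F_in − F_out)/L = (176.4 − 47.53) / 338000 m = 3.813e-04 mm/s.
R = 3.813e-04 × 3600 × 24 = 32.9 mm/day.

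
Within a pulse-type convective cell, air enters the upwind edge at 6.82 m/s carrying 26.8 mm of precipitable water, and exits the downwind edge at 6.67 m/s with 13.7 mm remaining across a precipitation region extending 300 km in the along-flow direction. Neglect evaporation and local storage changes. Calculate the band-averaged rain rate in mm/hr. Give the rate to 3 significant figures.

Column moisture flux per unit crosswind length is F = V × PW.
Inflow: F_in = 6.82 × 26.8 = 182.776 mm·m/s
Outflow: F_out = 6.67 × 13.7 = 91.379 mm·m/s
Steady-state rate R = (F_in − F_out)/L = (182.776 − 91.379) / 300000 m = 3.047e-04 mm/s.
R = 3.047e-04 × 3600 = 1.10 mm/hr.

R ≈ 1.10 mm/hr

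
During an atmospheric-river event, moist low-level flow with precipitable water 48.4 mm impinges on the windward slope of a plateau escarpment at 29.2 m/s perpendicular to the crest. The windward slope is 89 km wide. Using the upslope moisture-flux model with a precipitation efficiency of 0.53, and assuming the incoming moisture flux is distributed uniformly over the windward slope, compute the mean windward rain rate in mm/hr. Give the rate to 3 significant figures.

R ≈ 30.3 mm/hr

Incoming column moisture flux per unit ridge length: F = V × PW = 29.2 × 48.4 = 1413.28 mm·m/s.
Spread over the 89 km slope with efficiency ε = 0.53: R = ε·F/W = 0.53 × 1413.28 / 89000 m = 8.416e-03 mm/s.
R = 8.416e-03 × 3600 = 30.3 mm/hr.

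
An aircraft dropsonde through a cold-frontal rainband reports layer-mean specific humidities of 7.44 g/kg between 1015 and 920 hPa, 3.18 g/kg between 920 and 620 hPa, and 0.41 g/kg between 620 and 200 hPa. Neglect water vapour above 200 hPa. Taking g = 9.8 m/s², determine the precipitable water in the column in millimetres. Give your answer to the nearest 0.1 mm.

PW ≈ 18.7 mm

Precipitable water is the column-integrated vapour mass per unit area: PW = (1/g) Σ q̄ Δp, with q in kg/kg and Δp in Pa (1 kg/m² of water = 1 mm).
Layer 1015–920 hPa: Δp = 95 hPa = 9500 Pa, q̄ = 0.00744 kg/kg → 0.00744 × 9500 / 9.8 = 7.21 mm
Layer 920–620 hPa: Δp = 300 hPa = 30000 Pa, q̄ = 0.00318 kg/kg → 0.00318 × 30000 / 9.8 = 9.73 mm
Layer 620–200 hPa: Δp = 420 hPa = 42000 Pa, q̄ = 0.00041 kg/kg → 0.00041 × 42000 / 9.8 = 1.76 mm
PW = 7.21 + 9.73 + 1.76 = 18.70 ≈ 18.7 mm.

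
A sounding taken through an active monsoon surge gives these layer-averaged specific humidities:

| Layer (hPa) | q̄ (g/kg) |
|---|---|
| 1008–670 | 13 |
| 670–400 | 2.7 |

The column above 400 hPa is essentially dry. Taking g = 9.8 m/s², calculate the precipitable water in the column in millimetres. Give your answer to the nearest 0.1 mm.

Precipitable water is the column-integrated vapour mass per unit area: PW = (1/g) Σ q̄ Δp, with q in kg/kg and Δp in Pa (1 kg/m² of water = 1 mm).
Layer 1008–670 hPa: Δp = 338 hPa = 33800 Pa, q̄ = 0.013 kg/kg → 0.013 × 33800 / 9.8 = 44.84 mm
Layer 670–400 hPa: Δp = 270 hPa = 27000 Pa, q̄ = 0.0027 kg/kg → 0.0027 × 27000 / 9.8 = 7.44 mm
PW = 44.84 + 7.44 = 52.28 ≈ 52.3 mm.

PW ≈ 52.3 mm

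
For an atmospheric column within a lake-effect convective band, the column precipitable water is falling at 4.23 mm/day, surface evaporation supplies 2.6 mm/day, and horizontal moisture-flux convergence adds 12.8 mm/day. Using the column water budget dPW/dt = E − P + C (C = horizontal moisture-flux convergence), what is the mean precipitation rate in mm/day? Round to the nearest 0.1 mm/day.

P ≈ 19.6 mm/day

dPW/dt = -4.23 mm/day.
P = E + C − dPW/dt = 2.6 + (12.8) − (-4.23) = 19.6 mm/day.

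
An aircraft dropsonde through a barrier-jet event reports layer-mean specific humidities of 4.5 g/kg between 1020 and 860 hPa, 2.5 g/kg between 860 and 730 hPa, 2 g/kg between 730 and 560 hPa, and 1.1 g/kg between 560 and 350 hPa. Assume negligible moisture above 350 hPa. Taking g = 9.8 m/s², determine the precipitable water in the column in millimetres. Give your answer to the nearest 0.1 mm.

Precipitable water is the column-integrated vapour mass per unit area: PW = (1/g) Σ q̄ Δp, with q in kg/kg and Δp in Pa (1 kg/m² of water = 1 mm).
Layer 1020–860 hPa: Δp = 160 hPa = 16000 Pa, q̄ = 0.0045 kg/kg → 0.0045 × 16000 / 9.8 = 7.35 mm
Layer 860–730 hPa: Δp = 130 hPa = 13000 Pa, q̄ = 0.0025 kg/kg → 0.0025 × 13000 / 9.8 = 3.32 mm
Layer 730–560 hPa: Δp = 170 hPa = 17000 Pa, q̄ = 0.002 kg/kg → 0.002 × 17000 / 9.8 = 3.47 mm
Layer 560–350 hPa: Δp = 210 hPa = 21000 Pa, q̄ = 0.0011 kg/kg → 0.0011 × 21000 / 9.8 = 2.36 mm
PW = 7.35 + 3.32 + 3.47 + 2.36 = 16.50 ≈ 16.5 mm.

PW ≈ 16.5 mm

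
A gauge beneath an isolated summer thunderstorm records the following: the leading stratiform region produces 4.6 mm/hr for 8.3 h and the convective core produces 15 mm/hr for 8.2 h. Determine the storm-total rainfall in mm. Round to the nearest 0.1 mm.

Total = Σ Rᵢ Δtᵢ = 4.6 × 8.3 + 15 × 8.2
      = 38.18 + 123 = 161.2 mm.

total ≈ 161.2 mm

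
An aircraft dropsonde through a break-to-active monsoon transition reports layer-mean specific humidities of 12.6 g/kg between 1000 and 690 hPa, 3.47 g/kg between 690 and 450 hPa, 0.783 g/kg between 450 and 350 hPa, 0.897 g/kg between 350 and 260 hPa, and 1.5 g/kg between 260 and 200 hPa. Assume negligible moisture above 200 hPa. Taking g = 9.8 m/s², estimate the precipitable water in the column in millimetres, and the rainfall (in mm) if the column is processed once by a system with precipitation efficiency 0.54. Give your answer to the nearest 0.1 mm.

PW ≈ 50.9 mm; rainfall ≈ 27.5 mm

Precipitable water is the column-integrated vapour mass per unit area: PW = (1/g) Σ q̄ Δp, with q in kg/kg and Δp in Pa (1 kg/m² of water = 1 mm).
Layer 1000–690 hPa: Δp = 310 hPa = 31000 Pa, q̄ = 0.0126 kg/kg → 0.0126 × 31000 / 9.8 = 39.86 mm
Layer 690–450 hPa: Δp = 240 hPa = 24000 Pa, q̄ = 0.00347 kg/kg → 0.00347 × 24000 / 9.8 = 8.50 mm
Layer 450–350 hPa: Δp = 100 hPa = 10000 Pa, q̄ = 0.000783 kg/kg → 0.000783 × 10000 / 9.8 = 0.80 mm
Layer 350–260 hPa: Δp = 90 hPa = 9000 Pa, q̄ = 0.000897 kg/kg → 0.000897 × 9000 / 9.8 = 0.82 mm
Layer 260–200 hPa: Δp = 60 hPa = 6000 Pa, q̄ = 0.0015 kg/kg → 0.0015 × 6000 / 9.8 = 0.92 mm
PW = 39.86 + 8.50 + 0.80 + 0.82 + 0.92 = 50.90 ≈ 50.9 mm.
Rainfall = ε × PW = 0.54 × 50.9 = 27.5 mm.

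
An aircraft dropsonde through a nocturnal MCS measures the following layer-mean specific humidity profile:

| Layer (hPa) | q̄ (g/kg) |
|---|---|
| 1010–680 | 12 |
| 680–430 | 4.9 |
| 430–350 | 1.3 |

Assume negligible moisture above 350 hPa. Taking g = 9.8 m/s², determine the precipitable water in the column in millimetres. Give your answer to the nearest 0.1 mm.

PW ≈ 54.0 mm

Precipitable water is the column-integrated vapour mass per unit area: PW = (1/g) Σ q̄ Δp, with q in kg/kg and Δp in Pa (1 kg/m² of water = 1 mm).
Layer 1010–680 hPa: Δp = 330 hPa = 33000 Pa, q̄ = 0.012 kg/kg → 0.012 × 33000 / 9.8 = 40.41 mm
Layer 680–430 hPa: Δp = 250 hPa = 25000 Pa, q̄ = 0.0049 kg/kg → 0.0049 × 25000 / 9.8 = 12.50 mm
Layer 430–350 hPa: Δp = 80 hPa = 8000 Pa, q̄ = 0.0013 kg/kg → 0.0013 × 8000 / 9.8 = 1.06 mm
PW = 40.41 + 12.50 + 1.06 = 53.97 ≈ 54.0 mm.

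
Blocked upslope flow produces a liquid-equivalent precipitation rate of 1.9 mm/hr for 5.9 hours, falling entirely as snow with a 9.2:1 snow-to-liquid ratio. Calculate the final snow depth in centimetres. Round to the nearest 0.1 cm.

snow depth ≈ 10.3 cm

Liquid-equivalent depth = 1.9 × 5.9 = 11.21 mm.
Snow depth = 11.21 mm × 9.2 = 103.132 mm = 10.3 cm.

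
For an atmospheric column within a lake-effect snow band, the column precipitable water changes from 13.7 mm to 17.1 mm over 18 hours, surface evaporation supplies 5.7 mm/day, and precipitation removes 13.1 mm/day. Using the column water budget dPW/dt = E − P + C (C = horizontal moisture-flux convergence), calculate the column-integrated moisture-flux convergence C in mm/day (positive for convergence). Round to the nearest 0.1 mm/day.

dPW/dt = (17.1 − 13.7) mm / (18/24 day) = +4.533 mm/day.
C = dPW/dt − E + P = (+4.533) − 5.7 + 13.1 = 11.9 mm/day.

C ≈ 11.9 mm/day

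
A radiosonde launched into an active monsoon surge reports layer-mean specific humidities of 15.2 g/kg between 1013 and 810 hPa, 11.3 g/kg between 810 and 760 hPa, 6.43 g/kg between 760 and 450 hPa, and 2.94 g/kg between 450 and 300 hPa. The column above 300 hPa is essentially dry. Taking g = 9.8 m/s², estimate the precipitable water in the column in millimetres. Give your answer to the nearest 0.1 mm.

PW ≈ 62.1 mm

Precipitable water is the column-integrated vapour mass per unit area: PW = (1/g) Σ q̄ Δp, with q in kg/kg and Δp in Pa (1 kg/m² of water = 1 mm).
Layer 1013–810 hPa: Δp = 203 hPa = 20300 Pa, q̄ = 0.0152 kg/kg → 0.0152 × 20300 / 9.8 = 31.49 mm
Layer 810–760 hPa: Δp = 50 hPa = 5000 Pa, q̄ = 0.0113 kg/kg → 0.0113 × 5000 / 9.8 = 5.77 mm
Layer 760–450 hPa: Δp = 310 hPa = 31000 Pa, q̄ = 0.00643 kg/kg → 0.00643 × 31000 / 9.8 = 20.34 mm
Layer 450–300 hPa: Δp = 150 hPa = 15000 Pa, q̄ = 0.00294 kg/kg → 0.00294 × 15000 / 9.8 = 4.50 mm
PW = 31.49 + 5.77 + 20.34 + 4.50 = 62.10 ≈ 62.1 mm.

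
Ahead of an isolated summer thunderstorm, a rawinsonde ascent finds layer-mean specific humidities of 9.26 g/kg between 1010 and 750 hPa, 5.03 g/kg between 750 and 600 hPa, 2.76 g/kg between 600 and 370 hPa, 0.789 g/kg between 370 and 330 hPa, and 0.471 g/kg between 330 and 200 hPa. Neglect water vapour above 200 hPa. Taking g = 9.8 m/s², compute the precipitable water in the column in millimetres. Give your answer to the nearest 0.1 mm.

Precipitable water is the column-integrated vapour mass per unit area: PW = (1/g) Σ q̄ Δp, with q in kg/kg and Δp in Pa (1 kg/m² of water = 1 mm).
Layer 1010–750 hPa: Δp = 260 hPa = 26000 Pa, q̄ = 0.00926 kg/kg → 0.00926 × 26000 / 9.8 = 24.57 mm
Layer 750–600 hPa: Δp = 150 hPa = 15000 Pa, q̄ = 0.00503 kg/kg → 0.00503 × 15000 / 9.8 = 7.70 mm
Layer 600–370 hPa: Δp = 230 hPa = 23000 Pa, q̄ = 0.00276 kg/kg → 0.00276 × 23000 / 9.8 = 6.48 mm
Layer 370–330 hPa: Δp = 40 hPa = 4000 Pa, q̄ = 0.000789 kg/kg → 0.000789 × 4000 / 9.8 = 0.32 mm
Layer 330–200 hPa: Δp = 130 hPa = 13000 Pa, q̄ = 0.000471 kg/kg → 0.000471 × 13000 / 9.8 = 0.62 mm
PW = 24.57 + 7.70 + 6.48 + 0.32 + 0.62 = 39.69 ≈ 39.7 mm.

PW ≈ 39.7 mm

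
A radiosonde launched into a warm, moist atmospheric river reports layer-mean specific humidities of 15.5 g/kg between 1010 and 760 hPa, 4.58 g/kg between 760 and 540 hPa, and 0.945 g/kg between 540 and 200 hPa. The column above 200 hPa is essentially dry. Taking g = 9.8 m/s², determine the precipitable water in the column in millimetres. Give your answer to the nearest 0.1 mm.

PW ≈ 53.1 mm

Precipitable water is the column-integrated vapour mass per unit area: PW = (1/g) Σ q̄ Δp, with q in kg/kg and Δp in Pa (1 kg/m² of water = 1 mm).
Layer 1010–760 hPa: Δp = 250 hPa = 25000 Pa, q̄ = 0.0155 kg/kg → 0.0155 × 25000 / 9.8 = 39.54 mm
Layer 760–540 hPa: Δp = 220 hPa = 22000 Pa, q̄ = 0.00458 kg/kg → 0.00458 × 22000 / 9.8 = 10.28 mm
Layer 540–200 hPa: Δp = 340 hPa = 34000 Pa, q̄ = 0.000945 kg/kg → 0.000945 × 34000 / 9.8 = 3.28 mm
PW = 39.54 + 10.28 + 3.28 = 53.10 ≈ 53.1 mm.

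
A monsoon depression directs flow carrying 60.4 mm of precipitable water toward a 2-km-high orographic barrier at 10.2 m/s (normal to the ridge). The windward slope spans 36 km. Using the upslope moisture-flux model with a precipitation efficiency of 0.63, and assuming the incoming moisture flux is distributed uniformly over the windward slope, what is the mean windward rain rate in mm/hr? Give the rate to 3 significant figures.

R ≈ 38.8 mm/hr

Incoming column moisture flux per unit ridge length: F = V × PW = 10.2 × 60.4 = 616.08 mm·m/s.
Spread over the 36 km slope with efficiency ε = 0.63: R = ε·F/W = 0.63 × 616.08 / 36000 m = 1.078e-02 mm/s.
R = 1.078e-02 × 3600 = 38.8 mm/hr.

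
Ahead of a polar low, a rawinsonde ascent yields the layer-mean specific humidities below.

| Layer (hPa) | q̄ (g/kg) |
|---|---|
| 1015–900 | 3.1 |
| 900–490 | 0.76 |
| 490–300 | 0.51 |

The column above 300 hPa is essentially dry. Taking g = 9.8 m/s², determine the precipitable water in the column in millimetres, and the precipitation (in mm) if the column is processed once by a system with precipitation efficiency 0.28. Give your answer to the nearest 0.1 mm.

Precipitable water is the column-integrated vapour mass per unit area: PW = (1/g) Σ q̄ Δp, with q in kg/kg and Δp in Pa (1 kg/m² of water = 1 mm).
Layer 1015–900 hPa: Δp = 115 hPa = 11500 Pa, q̄ = 0.0031 kg/kg → 0.0031 × 11500 / 9.8 = 3.64 mm
Layer 900–490 hPa: Δp = 410 hPa = 41000 Pa, q̄ = 0.00076 kg/kg → 0.00076 × 41000 / 9.8 = 3.18 mm
Layer 490–300 hPa: Δp = 190 hPa = 19000 Pa, q̄ = 0.00051 kg/kg → 0.00051 × 19000 / 9.8 = 0.99 mm
PW = 3.64 + 3.18 + 0.99 = 7.81 ≈ 7.8 mm.
Precipitation = ε × PW = 0.28 × 7.8 = 2.2 mm.

PW ≈ 7.8 mm; precipitation ≈ 2.2 mm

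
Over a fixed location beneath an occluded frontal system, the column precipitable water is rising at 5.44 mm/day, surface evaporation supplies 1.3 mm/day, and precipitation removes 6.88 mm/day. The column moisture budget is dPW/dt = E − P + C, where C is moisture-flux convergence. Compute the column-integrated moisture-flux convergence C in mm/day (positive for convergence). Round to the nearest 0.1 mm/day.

dPW/dt = +5.44 mm/day.
C = dPW/dt − E + P = (+5.44) − 1.3 + 6.88 = 11.0 mm/day.

C ≈ 11.0 mm/day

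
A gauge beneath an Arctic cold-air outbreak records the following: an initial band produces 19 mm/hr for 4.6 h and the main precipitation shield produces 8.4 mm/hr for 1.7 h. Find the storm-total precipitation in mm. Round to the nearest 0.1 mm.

Total = Σ Rᵢ Δtᵢ = 19 × 4.6 + 8.4 × 1.7
      = 87.4 + 14.28 = 101.7 mm.

total ≈ 101.7 mm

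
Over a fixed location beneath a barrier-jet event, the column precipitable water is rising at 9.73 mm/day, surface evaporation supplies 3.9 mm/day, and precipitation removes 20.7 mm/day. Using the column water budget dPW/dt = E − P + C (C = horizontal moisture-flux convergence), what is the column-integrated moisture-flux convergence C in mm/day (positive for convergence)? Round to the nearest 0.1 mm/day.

C ≈ 26.5 mm/day

dPW/dt = +9.73 mm/day.
C = dPW/dt − E + P = (+9.73) − 3.9 + 20.7 = 26.5 mm/day.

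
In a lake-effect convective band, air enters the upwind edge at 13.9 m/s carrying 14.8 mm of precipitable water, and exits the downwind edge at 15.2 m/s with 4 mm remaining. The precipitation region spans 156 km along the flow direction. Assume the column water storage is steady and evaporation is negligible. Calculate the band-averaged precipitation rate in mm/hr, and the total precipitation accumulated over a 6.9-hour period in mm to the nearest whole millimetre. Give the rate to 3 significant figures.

R ≈ 3.34 mm/hr; total ≈ 23 mm

Column moisture flux per unit crosswind length is F = V × PW.
Inflow: F_in = 13.9 × 14.8 = 205.72 mm·m/s
Outflow: F_out = 15.2 × 4 = 60.8 mm·m/s
Steady-state rate R = (F_in − F_out)/L = (205.72 − 60.8) / 156000 m = 9.290e-04 mm/s.
R = 9.290e-04 × 3600 = 3.34 mm/hr.
Over 6.9 h: total = 3.34 × 6.9 = 23.046 ≈ 23 mm.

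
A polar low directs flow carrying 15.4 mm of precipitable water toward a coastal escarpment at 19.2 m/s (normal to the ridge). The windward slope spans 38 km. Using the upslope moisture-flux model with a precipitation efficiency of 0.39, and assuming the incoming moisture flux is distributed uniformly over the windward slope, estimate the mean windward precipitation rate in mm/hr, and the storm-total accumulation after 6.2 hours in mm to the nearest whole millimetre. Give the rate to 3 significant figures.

R ≈ 10.9 mm/hr; total ≈ 68 mm

Incoming column moisture flux per unit ridge length: F = V × PW = 19.2 × 15.4 = 295.68 mm·m/s.
Spread over the 38 km slope with efficiency ε = 0.39: R = ε·F/W = 0.39 × 295.68 / 38000 m = 3.035e-03 mm/s.
R = 3.035e-03 × 3600 = 10.9 mm/hr.
Over 6.2 h: total = 10.9 × 6.2 = 67.58 ≈ 68 mm.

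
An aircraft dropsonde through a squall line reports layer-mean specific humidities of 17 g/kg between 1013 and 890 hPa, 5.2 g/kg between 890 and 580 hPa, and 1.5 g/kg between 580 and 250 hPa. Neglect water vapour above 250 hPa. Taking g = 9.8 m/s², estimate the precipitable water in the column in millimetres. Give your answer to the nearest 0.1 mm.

PW ≈ 42.8 mm

Precipitable water is the column-integrated vapour mass per unit area: PW = (1/g) Σ q̄ Δp, with q in kg/kg and Δp in Pa (1 kg/m² of water = 1 mm).
Layer 1013–890 hPa: Δp = 123 hPa = 12300 Pa, q̄ = 0.017 kg/kg → 0.017 × 12300 / 9.8 = 21.34 mm
Layer 890–580 hPa: Δp = 310 hPa = 31000 Pa, q̄ = 0.0052 kg/kg → 0.0052 × 31000 / 9.8 = 16.45 mm
Layer 580–250 hPa: Δp = 330 hPa = 33000 Pa, q̄ = 0.0015 kg/kg → 0.0015 × 33000 / 9.8 = 5.05 mm
PW = 21.34 + 16.45 + 5.05 = 42.84 ≈ 42.8 mm.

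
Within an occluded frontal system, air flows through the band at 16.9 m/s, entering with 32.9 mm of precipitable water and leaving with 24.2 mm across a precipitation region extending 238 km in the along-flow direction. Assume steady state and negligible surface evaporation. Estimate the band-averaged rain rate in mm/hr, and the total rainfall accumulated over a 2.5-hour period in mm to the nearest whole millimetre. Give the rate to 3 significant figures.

R ≈ 2.22 mm/hr; total ≈ 6 mm

Column moisture flux per unit crosswind length is F = V × PW.
Inflow: F_in = 16.9 × 32.9 = 556.01 mm·m/s
Outflow: F_out = 16.9 × 24.2 = 408.98 mm·m/s
Steady-state rate R = (F_in − F_out)/L = (556.01 − 408.98) / 238000 m = 6.178e-04 mm/s.
R = 6.178e-04 × 3600 = 2.22 mm/hr.
Over 2.5 h: total = 2.22 × 2.5 = 5.55 ≈ 6 mm.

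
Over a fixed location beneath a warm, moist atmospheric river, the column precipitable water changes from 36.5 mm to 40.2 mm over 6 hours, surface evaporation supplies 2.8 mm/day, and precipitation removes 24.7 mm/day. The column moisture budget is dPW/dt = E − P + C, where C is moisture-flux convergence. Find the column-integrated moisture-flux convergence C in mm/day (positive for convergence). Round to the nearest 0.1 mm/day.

C ≈ 36.7 mm/day

dPW/dt = (40.2 − 36.5) mm / (6/24 day) = +14.800 mm/day.
C = dPW/dt − E + P = (+14.800) − 2.8 + 24.7 = 36.7 mm/day.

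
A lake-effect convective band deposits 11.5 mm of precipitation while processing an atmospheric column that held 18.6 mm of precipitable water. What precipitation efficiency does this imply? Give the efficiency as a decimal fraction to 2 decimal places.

ε ≈ 0.62

ε = precipitation / PW = 11.5 / 18.6 = 0.62.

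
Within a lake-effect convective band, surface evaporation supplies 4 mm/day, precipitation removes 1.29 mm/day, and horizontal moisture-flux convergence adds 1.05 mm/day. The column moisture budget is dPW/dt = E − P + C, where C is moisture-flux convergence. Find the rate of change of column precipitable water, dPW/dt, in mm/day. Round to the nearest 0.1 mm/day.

dPW/dt ≈ 3.8 mm/day

dPW/dt = E − P + C = 4 − 1.29 + (1.05) = 3.8 mm/day.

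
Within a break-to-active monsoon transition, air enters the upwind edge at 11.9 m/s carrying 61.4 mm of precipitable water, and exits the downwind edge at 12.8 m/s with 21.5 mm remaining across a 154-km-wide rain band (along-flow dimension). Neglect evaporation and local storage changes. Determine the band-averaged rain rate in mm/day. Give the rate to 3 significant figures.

R ≈ 256 mm/day

Column moisture flux per unit crosswind length is F = V × PW.
Inflow: F_in = 11.9 × 61.4 = 730.66 mm·m/s
Outflow: F_out = 12.8 × 21.5 = 275.2 mm·m/s
Steady-state rate R = (F_in − F_out)/L = (730.66 − 275.2) / 154000 m = 2.958e-03 mm/s.
R = 2.958e-03 × 3600 × 24 = 256 mm/day.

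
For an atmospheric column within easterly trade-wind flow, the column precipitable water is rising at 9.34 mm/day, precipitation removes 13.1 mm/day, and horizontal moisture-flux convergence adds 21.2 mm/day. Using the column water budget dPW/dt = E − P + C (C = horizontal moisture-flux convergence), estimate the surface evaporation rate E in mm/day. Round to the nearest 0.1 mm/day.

dPW/dt = +9.34 mm/day.
E = dPW/dt + P − C = (+9.34) + 13.1 − (21.2) = 1.2 mm/day.

E ≈ 1.2 mm/day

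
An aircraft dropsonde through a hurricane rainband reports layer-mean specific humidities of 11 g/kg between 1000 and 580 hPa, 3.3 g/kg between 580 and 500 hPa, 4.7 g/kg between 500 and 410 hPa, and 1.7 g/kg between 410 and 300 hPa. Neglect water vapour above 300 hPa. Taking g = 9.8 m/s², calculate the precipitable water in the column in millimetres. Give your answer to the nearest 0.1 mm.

PW ≈ 56.1 mm

Precipitable water is the column-integrated vapour mass per unit area: PW = (1/g) Σ q̄ Δp, with q in kg/kg and Δp in Pa (1 kg/m² of water = 1 mm).
Layer 1000–580 hPa: Δp = 420 hPa = 42000 Pa, q̄ = 0.011 kg/kg → 0.011 × 42000 / 9.8 = 47.14 mm
Layer 580–500 hPa: Δp = 80 hPa = 8000 Pa, q̄ = 0.0033 kg/kg → 0.0033 × 8000 / 9.8 = 2.69 mm
Layer 500–410 hPa: Δp = 90 hPa = 9000 Pa, q̄ = 0.0047 kg/kg → 0.0047 × 9000 / 9.8 = 4.32 mm
Layer 410–300 hPa: Δp = 110 hPa = 11000 Pa, q̄ = 0.0017 kg/kg → 0.0017 × 11000 / 9.8 = 1.91 mm
PW = 47.14 + 2.69 + 4.32 + 1.91 = 56.06 ≈ 56.1 mm.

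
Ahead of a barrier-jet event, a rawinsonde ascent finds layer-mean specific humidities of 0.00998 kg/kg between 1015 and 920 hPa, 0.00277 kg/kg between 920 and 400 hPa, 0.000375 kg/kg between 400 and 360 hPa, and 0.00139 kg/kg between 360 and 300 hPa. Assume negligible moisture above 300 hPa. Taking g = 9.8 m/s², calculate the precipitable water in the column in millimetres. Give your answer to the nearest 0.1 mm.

Precipitable water is the column-integrated vapour mass per unit area: PW = (1/g) Σ q̄ Δp, with q in kg/kg and Δp in Pa (1 kg/m² of water = 1 mm).
Layer 1015–920 hPa: Δp = 95 hPa = 9500 Pa, q̄ = 0.00998 kg/kg → 0.00998 × 9500 / 9.8 = 9.67 mm
Layer 920–400 hPa: Δp = 520 hPa = 52000 Pa, q̄ = 0.00277 kg/kg → 0.00277 × 52000 / 9.8 = 14.70 mm
Layer 400–360 hPa: Δp = 40 hPa = 4000 Pa, q̄ = 0.000375 kg/kg → 0.000375 × 4000 / 9.8 = 0.15 mm
Layer 360–300 hPa: Δp = 60 hPa = 6000 Pa, q̄ = 0.00139 kg/kg → 0.00139 × 6000 / 9.8 = 0.85 mm
PW = 9.67 + 14.70 + 0.15 + 0.85 = 25.37 ≈ 25.4 mm.

PW ≈ 25.4 mm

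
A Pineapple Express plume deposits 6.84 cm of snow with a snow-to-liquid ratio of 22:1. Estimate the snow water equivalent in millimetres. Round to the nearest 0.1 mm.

SWE ≈ 3.1 mm

SWE = snow depth / ratio = 6.84 cm / 22 = 0.311 cm = 3.1 mm.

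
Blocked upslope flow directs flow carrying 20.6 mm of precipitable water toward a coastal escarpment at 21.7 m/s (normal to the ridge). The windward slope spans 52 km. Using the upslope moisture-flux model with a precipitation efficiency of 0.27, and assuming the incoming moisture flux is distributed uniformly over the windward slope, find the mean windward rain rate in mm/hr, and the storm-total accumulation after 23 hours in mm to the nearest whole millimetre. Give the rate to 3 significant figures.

R ≈ 8.36 mm/hr; total ≈ 192 mm

Incoming column moisture flux per unit ridge length: F = V × PW = 21.7 × 20.6 = 447.02 mm·m/s.
Spread over the 52 km slope with efficiency ε = 0.27: R = ε·F/W = 0.27 × 447.02 / 52000 m = 2.321e-03 mm/s.
R = 2.321e-03 × 3600 = 8.36 mm/hr.
Over 23 h: total = 8.36 × 23 = 192.28 ≈ 192 mm.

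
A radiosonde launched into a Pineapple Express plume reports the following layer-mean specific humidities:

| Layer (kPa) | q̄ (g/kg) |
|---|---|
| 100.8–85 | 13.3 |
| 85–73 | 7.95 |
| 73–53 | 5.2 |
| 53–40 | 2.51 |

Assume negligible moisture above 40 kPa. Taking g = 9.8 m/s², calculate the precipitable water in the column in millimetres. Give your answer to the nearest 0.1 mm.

PW ≈ 45.1 mm

Precipitable water is the column-integrated vapour mass per unit area: PW = (1/g) Σ q̄ Δp, with q in kg/kg and Δp in Pa (1 kg/m² of water = 1 mm).
Layer 100.8–85 kPa: Δp = 158 hPa = 15800 Pa, q̄ = 0.0133 kg/kg → 0.0133 × 15800 / 9.8 = 21.44 mm
Layer 85–73 kPa: Δp = 120 hPa = 12000 Pa, q̄ = 0.00795 kg/kg → 0.00795 × 12000 / 9.8 = 9.73 mm
Layer 73–53 kPa: Δp = 200 hPa = 20000 Pa, q̄ = 0.0052 kg/kg → 0.0052 × 20000 / 9.8 = 10.61 mm
Layer 53–40 kPa: Δp = 130 hPa = 13000 Pa, q̄ = 0.00251 kg/kg → 0.00251 × 13000 / 9.8 = 3.33 mm
PW = 21.44 + 9.73 + 10.61 + 3.33 = 45.11 ≈ 45.1 mm.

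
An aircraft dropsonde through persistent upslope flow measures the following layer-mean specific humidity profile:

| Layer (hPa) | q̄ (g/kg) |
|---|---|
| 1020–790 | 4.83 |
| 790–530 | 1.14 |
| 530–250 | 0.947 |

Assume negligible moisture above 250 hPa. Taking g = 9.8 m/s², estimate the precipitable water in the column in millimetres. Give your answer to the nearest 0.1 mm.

PW ≈ 17.1 mm

Precipitable water is the column-integrated vapour mass per unit area: PW = (1/g) Σ q̄ Δp, with q in kg/kg and Δp in Pa (1 kg/m² of water = 1 mm).
Layer 1020–790 hPa: Δp = 230 hPa = 23000 Pa, q̄ = 0.00483 kg/kg → 0.00483 × 23000 / 9.8 = 11.34 mm
Layer 790–530 hPa: Δp = 260 hPa = 26000 Pa, q̄ = 0.00114 kg/kg → 0.00114 × 26000 / 9.8 = 3.02 mm
Layer 530–250 hPa: Δp = 280 hPa = 28000 Pa, q̄ = 0.000947 kg/kg → 0.000947 × 28000 / 9.8 = 2.71 mm
PW = 11.34 + 3.02 + 2.71 = 17.07 ≈ 17.1 mm.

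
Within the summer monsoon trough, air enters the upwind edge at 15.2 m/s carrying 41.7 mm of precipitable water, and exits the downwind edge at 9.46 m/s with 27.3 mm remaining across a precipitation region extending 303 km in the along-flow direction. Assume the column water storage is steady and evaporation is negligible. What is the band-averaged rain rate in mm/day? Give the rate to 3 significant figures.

R ≈ 107 mm/day

Column moisture flux per unit crosswind length is F = V × PW.
Inflow: F_in = 15.2 × 41.7 = 633.84 mm·m/s
Outflow: F_out = 9.46 × 27.3 = 258.258 mm·m/s
Steady-state rate R = (F_in − F_out)/L = (633.84 − 258.258) / 303000 m = 1.240e-03 mm/s.
R = 1.240e-03 × 3600 × 24 = 107 mm/day.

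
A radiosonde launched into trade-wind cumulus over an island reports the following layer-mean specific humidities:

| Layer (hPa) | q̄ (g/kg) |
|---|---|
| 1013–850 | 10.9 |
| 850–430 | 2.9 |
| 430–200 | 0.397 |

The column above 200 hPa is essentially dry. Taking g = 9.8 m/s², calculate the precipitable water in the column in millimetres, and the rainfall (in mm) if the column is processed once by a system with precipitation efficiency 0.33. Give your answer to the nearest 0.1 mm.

PW ≈ 31.5 mm; rainfall ≈ 10.4 mm

Precipitable water is the column-integrated vapour mass per unit area: PW = (1/g) Σ q̄ Δp, with q in kg/kg and Δp in Pa (1 kg/m² of water = 1 mm).
Layer 1013–850 hPa: Δp = 163 hPa = 16300 Pa, q̄ = 0.0109 kg/kg → 0.0109 × 16300 / 9.8 = 18.13 mm
Layer 850–430 hPa: Δp = 420 hPa = 42000 Pa, q̄ = 0.0029 kg/kg → 0.0029 × 42000 / 9.8 = 12.43 mm
Layer 430–200 hPa: Δp = 230 hPa = 23000 Pa, q̄ = 0.000397 kg/kg → 0.000397 × 23000 / 9.8 = 0.93 mm
PW = 18.13 + 12.43 + 0.93 = 31.49 ≈ 31.5 mm.
Rainfall = ε × PW = 0.33 × 31.5 = 10.4 mm.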